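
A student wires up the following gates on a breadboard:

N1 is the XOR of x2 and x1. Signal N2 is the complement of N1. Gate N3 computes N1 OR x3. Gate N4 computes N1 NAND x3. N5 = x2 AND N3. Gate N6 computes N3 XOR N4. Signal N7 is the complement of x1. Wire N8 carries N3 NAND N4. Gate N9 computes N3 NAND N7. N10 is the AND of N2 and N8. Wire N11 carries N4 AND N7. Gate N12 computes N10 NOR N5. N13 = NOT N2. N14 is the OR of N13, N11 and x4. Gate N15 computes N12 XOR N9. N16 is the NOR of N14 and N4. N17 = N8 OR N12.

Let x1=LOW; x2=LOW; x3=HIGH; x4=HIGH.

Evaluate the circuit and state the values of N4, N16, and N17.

N1 = x2 XOR x1 = LOW XOR LOW = LOW
N2 = NOT N1 = NOT LOW = HIGH
N3 = N1 OR x3 = LOW OR HIGH = HIGH
N4 = N1 NAND x3 = LOW NAND HIGH = HIGH
N5 = x2 AND N3 = LOW AND HIGH = LOW
N7 = NOT x1 = NOT LOW = HIGH
N8 = N3 NAND N4 = HIGH NAND HIGH = LOW
N10 = N2 AND N8 = HIGH AND LOW = LOW
N11 = N4 AND N7 = HIGH AND HIGH = HIGH
N12 = N10 NOR N5 = LOW NOR LOW = HIGH
N13 = NOT N2 = NOT HIGH = LOW
N14 = N13 OR N11 OR x4 = LOW OR HIGH OR HIGH = HIGH
N16 = N14 NOR N4 = HIGH NOR HIGH = LOW
N17 = N8 OR N12 = LOW OR HIGH = HIGH

N4 = HIGH, N16 = LOW, N17 = HIGH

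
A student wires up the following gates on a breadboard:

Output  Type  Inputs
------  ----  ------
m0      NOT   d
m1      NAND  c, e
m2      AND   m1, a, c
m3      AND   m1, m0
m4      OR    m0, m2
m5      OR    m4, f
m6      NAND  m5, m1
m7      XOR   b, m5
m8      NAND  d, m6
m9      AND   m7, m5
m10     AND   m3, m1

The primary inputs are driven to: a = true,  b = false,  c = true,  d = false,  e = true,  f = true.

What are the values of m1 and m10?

m1 = false, m10 = false

m0 = NOT d = NOT false = true
m1 = c NAND e = true NAND true = false
m3 = m1 AND m0 = false AND true = false
m10 = m3 AND m1 = false AND false = false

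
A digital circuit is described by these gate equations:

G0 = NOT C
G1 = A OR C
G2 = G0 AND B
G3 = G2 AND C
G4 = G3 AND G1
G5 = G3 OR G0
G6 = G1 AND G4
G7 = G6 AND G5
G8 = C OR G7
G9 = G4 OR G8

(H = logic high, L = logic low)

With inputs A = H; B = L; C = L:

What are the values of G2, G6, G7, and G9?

G2 = L, G6 = L, G7 = L, G9 = L

G0 = NOT C = NOT L = H
G1 = A OR C = H OR L = H
G2 = G0 AND B = H AND L = L
G3 = G2 AND C = L AND L = L
G4 = G3 AND G1 = L AND H = L
G5 = G3 OR G0 = L OR H = H
G6 = G1 AND G4 = H AND L = L
G7 = G6 AND G5 = L AND H = L
G8 = C OR G7 = L OR L = L
G9 = G4 OR G8 = L OR L = L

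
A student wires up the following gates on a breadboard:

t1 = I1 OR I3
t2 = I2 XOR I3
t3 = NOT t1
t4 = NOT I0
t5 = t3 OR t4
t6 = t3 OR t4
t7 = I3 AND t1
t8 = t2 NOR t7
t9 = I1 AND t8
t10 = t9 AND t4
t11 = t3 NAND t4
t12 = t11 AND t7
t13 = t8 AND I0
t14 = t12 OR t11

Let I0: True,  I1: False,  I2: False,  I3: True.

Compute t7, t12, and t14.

t1 = I1 OR I3 = False OR True = True
t3 = NOT t1 = NOT True = False
t4 = NOT I0 = NOT True = False
t7 = I3 AND t1 = True AND True = True
t11 = t3 NAND t4 = False NAND False = True
t12 = t11 AND t7 = True AND True = True
t14 = t12 OR t11 = True OR True = True

t7 = True, t12 = True, t14 = True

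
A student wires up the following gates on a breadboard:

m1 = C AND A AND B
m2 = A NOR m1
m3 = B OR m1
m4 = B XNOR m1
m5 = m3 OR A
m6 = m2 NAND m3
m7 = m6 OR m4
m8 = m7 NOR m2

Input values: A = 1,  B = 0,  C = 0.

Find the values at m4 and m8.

m4 = 1, m8 = 0

m1 = C AND A AND B = 0 AND 1 AND 0 = 0
m2 = A NOR m1 = 1 NOR 0 = 0
m3 = B OR m1 = 0 OR 0 = 0
m4 = B XNOR m1 = 0 XNOR 0 = 1
m6 = m2 NAND m3 = 0 NAND 0 = 1
m7 = m6 OR m4 = 1 OR 1 = 1
m8 = m7 NOR m2 = 1 NOR 0 = 0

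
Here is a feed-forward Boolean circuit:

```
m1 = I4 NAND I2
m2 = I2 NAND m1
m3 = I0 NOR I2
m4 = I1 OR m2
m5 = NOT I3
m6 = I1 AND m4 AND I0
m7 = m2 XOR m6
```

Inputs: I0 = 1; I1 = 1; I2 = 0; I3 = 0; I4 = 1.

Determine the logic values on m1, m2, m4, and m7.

m1 = 1, m2 = 1, m4 = 1, m7 = 0

m1 = I4 NAND I2 = 1 NAND 0 = 1
m2 = I2 NAND m1 = 0 NAND 1 = 1
m4 = I1 OR m2 = 1 OR 1 = 1
m6 = I1 AND m4 AND I0 = 1 AND 1 AND 1 = 1
m7 = m2 XOR m6 = 1 XOR 1 = 0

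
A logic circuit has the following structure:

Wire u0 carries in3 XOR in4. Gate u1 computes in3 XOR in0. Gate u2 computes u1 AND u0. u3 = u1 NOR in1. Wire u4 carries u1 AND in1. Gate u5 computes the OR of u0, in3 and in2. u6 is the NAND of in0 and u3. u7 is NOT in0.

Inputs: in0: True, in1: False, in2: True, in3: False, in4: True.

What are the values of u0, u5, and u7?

u0 = True; u5 = True; u7 = False

u0 = in3 XOR in4 = False XOR True = True
u5 = u0 OR in3 OR in2 = True OR False OR True = True
u7 = NOT in0 = NOT True = False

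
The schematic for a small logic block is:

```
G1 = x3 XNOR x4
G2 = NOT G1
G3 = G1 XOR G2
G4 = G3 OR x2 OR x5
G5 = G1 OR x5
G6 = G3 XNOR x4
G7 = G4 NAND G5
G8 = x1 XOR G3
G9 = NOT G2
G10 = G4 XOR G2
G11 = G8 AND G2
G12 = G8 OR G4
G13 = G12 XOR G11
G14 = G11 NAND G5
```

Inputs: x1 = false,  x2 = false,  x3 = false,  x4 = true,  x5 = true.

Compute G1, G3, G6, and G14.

G1 = false; G3 = true; G6 = true; G14 = false

G1 = x3 XNOR x4 = false XNOR true = false
G2 = NOT G1 = NOT false = true
G3 = G1 XOR G2 = false XOR true = true
G5 = G1 OR x5 = false OR true = true
G6 = G3 XNOR x4 = true XNOR true = true
G8 = x1 XOR G3 = false XOR true = true
G11 = G8 AND G2 = true AND true = true
G14 = G11 NAND G5 = true NAND true = false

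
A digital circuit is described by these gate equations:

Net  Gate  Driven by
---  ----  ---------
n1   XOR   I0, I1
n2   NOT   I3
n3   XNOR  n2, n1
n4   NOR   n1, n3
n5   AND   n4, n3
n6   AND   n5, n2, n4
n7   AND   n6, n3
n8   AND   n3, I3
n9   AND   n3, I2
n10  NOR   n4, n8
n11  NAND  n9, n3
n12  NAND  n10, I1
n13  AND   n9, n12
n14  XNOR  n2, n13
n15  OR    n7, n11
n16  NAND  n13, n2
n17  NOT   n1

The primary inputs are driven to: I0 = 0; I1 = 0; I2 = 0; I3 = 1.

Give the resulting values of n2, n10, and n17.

n1 = I0 XOR I1 = 0 XOR 0 = 0
n2 = NOT I3 = NOT 1 = 0
n3 = n2 XNOR n1 = 0 XNOR 0 = 1
n4 = n1 NOR n3 = 0 NOR 1 = 0
n8 = n3 AND I3 = 1 AND 1 = 1
n10 = n4 NOR n8 = 0 NOR 1 = 0
n17 = NOT n1 = NOT 0 = 1

n2 = 0  n10 = 0  n17 = 1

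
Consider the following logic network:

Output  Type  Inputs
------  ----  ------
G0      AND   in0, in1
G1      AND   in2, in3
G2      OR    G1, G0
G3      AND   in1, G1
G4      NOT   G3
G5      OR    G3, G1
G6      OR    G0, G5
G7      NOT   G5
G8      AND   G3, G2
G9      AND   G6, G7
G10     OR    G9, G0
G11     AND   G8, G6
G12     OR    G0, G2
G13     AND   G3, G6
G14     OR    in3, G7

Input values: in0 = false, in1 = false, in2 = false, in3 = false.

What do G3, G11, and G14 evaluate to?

G0 = in0 AND in1 = false AND false = false
G1 = in2 AND in3 = false AND false = false
G2 = G1 OR G0 = false OR false = false
G3 = in1 AND G1 = false AND false = false
G5 = G3 OR G1 = false OR false = false
G6 = G0 OR G5 = false OR false = false
G7 = NOT G5 = NOT false = true
G8 = G3 AND G2 = false AND false = false
G11 = G8 AND G6 = false AND false = false
G14 = in3 OR G7 = false OR true = true

G3 = false, G11 = false, G14 = true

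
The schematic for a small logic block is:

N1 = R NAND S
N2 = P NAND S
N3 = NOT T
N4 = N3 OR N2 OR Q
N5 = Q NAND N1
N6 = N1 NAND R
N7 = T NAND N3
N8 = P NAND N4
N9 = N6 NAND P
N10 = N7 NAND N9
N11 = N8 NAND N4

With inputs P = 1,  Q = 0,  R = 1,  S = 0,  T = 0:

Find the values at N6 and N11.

N6 = 0, N11 = 1

N1 = R NAND S = 1 NAND 0 = 1
N2 = P NAND S = 1 NAND 0 = 1
N3 = NOT T = NOT 0 = 1
N4 = N3 OR N2 OR Q = 1 OR 1 OR 0 = 1
N6 = N1 NAND R = 1 NAND 1 = 0
N8 = P NAND N4 = 1 NAND 1 = 0
N11 = N8 NAND N4 = 0 NAND 1 = 1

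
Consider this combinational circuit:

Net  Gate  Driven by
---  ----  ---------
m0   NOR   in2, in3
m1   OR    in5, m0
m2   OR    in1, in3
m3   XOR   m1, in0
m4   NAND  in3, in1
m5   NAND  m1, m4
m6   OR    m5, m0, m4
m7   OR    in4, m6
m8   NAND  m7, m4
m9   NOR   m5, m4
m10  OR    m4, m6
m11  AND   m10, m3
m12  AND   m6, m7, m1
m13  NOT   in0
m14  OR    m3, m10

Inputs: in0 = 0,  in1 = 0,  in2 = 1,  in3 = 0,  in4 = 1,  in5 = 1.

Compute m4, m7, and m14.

m0 = in2 NOR in3 = 1 NOR 0 = 0
m1 = in5 OR m0 = 1 OR 0 = 1
m3 = m1 XOR in0 = 1 XOR 0 = 1
m4 = in3 NAND in1 = 0 NAND 0 = 1
m5 = m1 NAND m4 = 1 NAND 1 = 0
m6 = m5 OR m0 OR m4 = 0 OR 0 OR 1 = 1
m7 = in4 OR m6 = 1 OR 1 = 1
m10 = m4 OR m6 = 1 OR 1 = 1
m14 = m3 OR m10 = 1 OR 1 = 1

m4 = 1, m7 = 1, m14 = 1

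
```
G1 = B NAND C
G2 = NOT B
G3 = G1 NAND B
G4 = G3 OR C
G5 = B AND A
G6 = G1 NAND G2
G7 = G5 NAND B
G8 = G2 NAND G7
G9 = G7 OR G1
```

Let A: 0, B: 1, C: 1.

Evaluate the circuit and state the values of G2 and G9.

G2 = 0; G9 = 1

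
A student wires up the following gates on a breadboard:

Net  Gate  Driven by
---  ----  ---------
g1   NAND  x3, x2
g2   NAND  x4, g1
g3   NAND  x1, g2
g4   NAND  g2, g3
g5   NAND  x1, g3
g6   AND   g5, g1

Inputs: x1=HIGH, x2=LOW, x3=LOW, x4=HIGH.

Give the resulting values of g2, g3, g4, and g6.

g1 = x3 NAND x2 = LOW NAND LOW = HIGH
g2 = x4 NAND g1 = HIGH NAND HIGH = LOW
g3 = x1 NAND g2 = HIGH NAND LOW = HIGH
g4 = g2 NAND g3 = LOW NAND HIGH = HIGH
g5 = x1 NAND g3 = HIGH NAND HIGH = LOW
g6 = g5 AND g1 = LOW AND HIGH = LOW

g2 = LOW  g3 = HIGH  g4 = HIGH  g6 = LOW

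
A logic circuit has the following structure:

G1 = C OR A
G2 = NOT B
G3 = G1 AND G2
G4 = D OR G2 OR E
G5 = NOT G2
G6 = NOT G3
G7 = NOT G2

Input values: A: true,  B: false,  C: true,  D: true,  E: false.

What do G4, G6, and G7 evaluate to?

G4 = true; G6 = false; G7 = false

G1 = C OR A = true OR true = true
G2 = NOT B = NOT false = true
G3 = G1 AND G2 = true AND true = true
G4 = D OR G2 OR E = true OR true OR false = true
G6 = NOT G3 = NOT true = false
G7 = NOT G2 = NOT true = false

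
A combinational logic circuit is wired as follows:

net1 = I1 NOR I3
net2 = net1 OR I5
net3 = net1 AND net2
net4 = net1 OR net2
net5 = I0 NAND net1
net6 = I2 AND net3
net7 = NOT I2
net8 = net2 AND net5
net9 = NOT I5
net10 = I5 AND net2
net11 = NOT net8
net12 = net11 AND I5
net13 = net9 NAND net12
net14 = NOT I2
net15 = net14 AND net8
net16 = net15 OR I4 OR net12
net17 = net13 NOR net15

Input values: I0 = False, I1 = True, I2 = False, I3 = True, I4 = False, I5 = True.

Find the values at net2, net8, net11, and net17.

net2 = True, net8 = True, net11 = False, net17 = False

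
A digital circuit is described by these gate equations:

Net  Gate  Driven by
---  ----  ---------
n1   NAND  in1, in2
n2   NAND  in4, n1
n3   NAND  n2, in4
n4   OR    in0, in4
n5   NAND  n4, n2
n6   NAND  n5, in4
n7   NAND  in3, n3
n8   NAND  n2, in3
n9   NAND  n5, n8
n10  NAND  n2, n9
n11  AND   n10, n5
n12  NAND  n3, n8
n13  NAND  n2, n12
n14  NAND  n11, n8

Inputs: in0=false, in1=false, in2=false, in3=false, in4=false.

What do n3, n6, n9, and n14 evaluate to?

n3 = true, n6 = true, n9 = false, n14 = false

n1 = in1 NAND in2 = false NAND false = true
n2 = in4 NAND n1 = false NAND true = true
n3 = n2 NAND in4 = true NAND false = true
n4 = in0 OR in4 = false OR false = false
n5 = n4 NAND n2 = false NAND true = true
n6 = n5 NAND in4 = true NAND false = true
n8 = n2 NAND in3 = true NAND false = true
n9 = n5 NAND n8 = true NAND true = false
n10 = n2 NAND n9 = true NAND false = true
n11 = n10 AND n5 = true AND true = true
n14 = n11 NAND n8 = true NAND true = false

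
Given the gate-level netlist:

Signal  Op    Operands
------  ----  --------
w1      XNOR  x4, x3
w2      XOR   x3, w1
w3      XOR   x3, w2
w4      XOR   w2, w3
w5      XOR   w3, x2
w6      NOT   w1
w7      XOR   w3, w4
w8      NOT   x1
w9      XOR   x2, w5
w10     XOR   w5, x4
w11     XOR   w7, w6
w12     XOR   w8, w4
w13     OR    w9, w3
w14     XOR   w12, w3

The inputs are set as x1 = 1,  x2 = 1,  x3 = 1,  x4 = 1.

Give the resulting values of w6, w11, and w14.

w1 = x4 XNOR x3 = 1 XNOR 1 = 1
w2 = x3 XOR w1 = 1 XOR 1 = 0
w3 = x3 XOR w2 = 1 XOR 0 = 1
w4 = w2 XOR w3 = 0 XOR 1 = 1
w6 = NOT w1 = NOT 1 = 0
w7 = w3 XOR w4 = 1 XOR 1 = 0
w8 = NOT x1 = NOT 1 = 0
w11 = w7 XOR w6 = 0 XOR 0 = 0
w12 = w8 XOR w4 = 0 XOR 1 = 1
w14 = w12 XOR w3 = 1 XOR 1 = 0

w6 = 0  w11 = 0  w14 = 0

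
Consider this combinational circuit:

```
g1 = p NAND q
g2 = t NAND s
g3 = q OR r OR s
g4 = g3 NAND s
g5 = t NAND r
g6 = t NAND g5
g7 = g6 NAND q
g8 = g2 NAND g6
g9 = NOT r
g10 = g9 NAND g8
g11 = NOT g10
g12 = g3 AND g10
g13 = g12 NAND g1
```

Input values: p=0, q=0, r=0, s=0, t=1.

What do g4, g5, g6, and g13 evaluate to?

g1 = p NAND q = 0 NAND 0 = 1
g2 = t NAND s = 1 NAND 0 = 1
g3 = q OR r OR s = 0 OR 0 OR 0 = 0
g4 = g3 NAND s = 0 NAND 0 = 1
g5 = t NAND r = 1 NAND 0 = 1
g6 = t NAND g5 = 1 NAND 1 = 0
g8 = g2 NAND g6 = 1 NAND 0 = 1
g9 = NOT r = NOT 0 = 1
g10 = g9 NAND g8 = 1 NAND 1 = 0
g12 = g3 AND g10 = 0 AND 0 = 0
g13 = g12 NAND g1 = 0 NAND 1 = 1

g4 = 1; g5 = 1; g6 = 0; g13 = 1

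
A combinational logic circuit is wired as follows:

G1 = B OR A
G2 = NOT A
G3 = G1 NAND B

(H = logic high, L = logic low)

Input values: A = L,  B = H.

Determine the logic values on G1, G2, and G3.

G1 = H, G2 = H, G3 = L

G1 = B OR A = H OR L = H
G2 = NOT A = NOT L = H
G3 = G1 NAND B = H NAND H = L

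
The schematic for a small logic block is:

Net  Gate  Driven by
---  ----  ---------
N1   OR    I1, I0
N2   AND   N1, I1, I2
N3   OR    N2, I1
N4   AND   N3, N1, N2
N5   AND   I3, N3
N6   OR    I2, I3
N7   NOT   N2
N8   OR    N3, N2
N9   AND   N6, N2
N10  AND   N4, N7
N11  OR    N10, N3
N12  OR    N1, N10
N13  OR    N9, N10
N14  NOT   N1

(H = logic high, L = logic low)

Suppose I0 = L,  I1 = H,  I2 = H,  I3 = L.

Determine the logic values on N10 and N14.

N10 = L, N14 = L

N1 = I1 OR I0 = H OR L = H
N2 = N1 AND I1 AND I2 = H AND H AND H = H
N3 = N2 OR I1 = H OR H = H
N4 = N3 AND N1 AND N2 = H AND H AND H = H
N7 = NOT N2 = NOT H = L
N10 = N4 AND N7 = H AND L = L
N14 = NOT N1 = NOT H = L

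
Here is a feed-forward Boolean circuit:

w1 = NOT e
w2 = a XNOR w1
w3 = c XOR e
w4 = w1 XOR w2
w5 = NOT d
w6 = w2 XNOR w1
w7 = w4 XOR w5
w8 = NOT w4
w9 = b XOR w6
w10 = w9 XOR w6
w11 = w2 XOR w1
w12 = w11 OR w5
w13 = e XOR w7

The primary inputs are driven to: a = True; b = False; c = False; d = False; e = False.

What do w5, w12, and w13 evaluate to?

w1 = NOT e = NOT False = True
w2 = a XNOR w1 = True XNOR True = True
w4 = w1 XOR w2 = True XOR True = False
w5 = NOT d = NOT False = True
w7 = w4 XOR w5 = False XOR True = True
w11 = w2 XOR w1 = True XOR True = False
w12 = w11 OR w5 = False OR True = True
w13 = e XOR w7 = False XOR True = True

w5 = True  w12 = True  w13 = True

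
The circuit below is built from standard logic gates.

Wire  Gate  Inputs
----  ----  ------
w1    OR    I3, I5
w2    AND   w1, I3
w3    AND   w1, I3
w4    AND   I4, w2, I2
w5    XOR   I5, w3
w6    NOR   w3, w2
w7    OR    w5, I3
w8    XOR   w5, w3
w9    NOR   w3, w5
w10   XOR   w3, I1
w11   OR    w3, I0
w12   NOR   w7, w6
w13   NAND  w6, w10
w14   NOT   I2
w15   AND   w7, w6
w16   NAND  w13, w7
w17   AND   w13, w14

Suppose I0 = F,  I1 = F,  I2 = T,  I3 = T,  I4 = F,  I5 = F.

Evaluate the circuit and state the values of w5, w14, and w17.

w5 = T, w14 = F, w17 = F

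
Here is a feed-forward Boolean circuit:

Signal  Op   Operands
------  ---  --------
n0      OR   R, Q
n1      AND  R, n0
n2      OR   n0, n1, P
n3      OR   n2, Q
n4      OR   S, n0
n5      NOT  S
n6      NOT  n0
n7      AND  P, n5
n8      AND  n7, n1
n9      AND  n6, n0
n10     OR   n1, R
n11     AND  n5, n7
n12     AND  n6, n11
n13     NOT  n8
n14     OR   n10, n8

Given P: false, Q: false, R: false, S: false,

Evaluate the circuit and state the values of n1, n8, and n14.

n1 = false, n8 = false, n14 = false

n0 = R OR Q = false OR false = false
n1 = R AND n0 = false AND false = false
n5 = NOT S = NOT false = true
n7 = P AND n5 = false AND true = false
n8 = n7 AND n1 = false AND false = false
n10 = n1 OR R = false OR false = false
n14 = n10 OR n8 = false OR false = false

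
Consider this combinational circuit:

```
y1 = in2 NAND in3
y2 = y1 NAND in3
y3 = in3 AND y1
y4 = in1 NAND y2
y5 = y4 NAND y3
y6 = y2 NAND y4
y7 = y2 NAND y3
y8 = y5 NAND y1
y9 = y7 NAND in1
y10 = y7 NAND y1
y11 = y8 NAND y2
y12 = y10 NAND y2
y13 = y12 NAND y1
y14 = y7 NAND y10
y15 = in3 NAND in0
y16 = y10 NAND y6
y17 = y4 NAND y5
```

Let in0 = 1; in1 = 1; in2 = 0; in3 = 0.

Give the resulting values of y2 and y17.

y2 = 1  y17 = 1

y1 = in2 NAND in3 = 0 NAND 0 = 1
y2 = y1 NAND in3 = 1 NAND 0 = 1
y3 = in3 AND y1 = 0 AND 1 = 0
y4 = in1 NAND y2 = 1 NAND 1 = 0
y5 = y4 NAND y3 = 0 NAND 0 = 1
y17 = y4 NAND y5 = 0 NAND 1 = 1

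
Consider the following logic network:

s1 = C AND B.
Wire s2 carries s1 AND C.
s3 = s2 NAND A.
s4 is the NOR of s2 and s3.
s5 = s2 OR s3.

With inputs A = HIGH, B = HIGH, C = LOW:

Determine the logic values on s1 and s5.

s1 = C AND B = LOW AND HIGH = LOW
s2 = s1 AND C = LOW AND LOW = LOW
s3 = s2 NAND A = LOW NAND HIGH = HIGH
s5 = s2 OR s3 = LOW OR HIGH = HIGH

s1 = LOW, s5 = HIGH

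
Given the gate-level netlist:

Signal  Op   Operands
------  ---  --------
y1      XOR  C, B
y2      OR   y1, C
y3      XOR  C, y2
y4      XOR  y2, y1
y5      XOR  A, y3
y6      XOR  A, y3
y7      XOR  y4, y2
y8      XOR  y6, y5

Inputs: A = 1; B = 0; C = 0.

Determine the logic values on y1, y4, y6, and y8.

y1 = 0; y4 = 0; y6 = 1; y8 = 0

y1 = C XOR B = 0 XOR 0 = 0
y2 = y1 OR C = 0 OR 0 = 0
y3 = C XOR y2 = 0 XOR 0 = 0
y4 = y2 XOR y1 = 0 XOR 0 = 0
y5 = A XOR y3 = 1 XOR 0 = 1
y6 = A XOR y3 = 1 XOR 0 = 1
y8 = y6 XOR y5 = 1 XOR 1 = 0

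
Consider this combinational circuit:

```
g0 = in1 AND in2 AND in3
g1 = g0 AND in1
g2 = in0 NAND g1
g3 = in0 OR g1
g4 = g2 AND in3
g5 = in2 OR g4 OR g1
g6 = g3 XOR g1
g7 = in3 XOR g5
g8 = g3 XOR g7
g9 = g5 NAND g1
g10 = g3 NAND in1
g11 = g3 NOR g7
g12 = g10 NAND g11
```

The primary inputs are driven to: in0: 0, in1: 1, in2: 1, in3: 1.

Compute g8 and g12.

g0 = in1 AND in2 AND in3 = 1 AND 1 AND 1 = 1
g1 = g0 AND in1 = 1 AND 1 = 1
g2 = in0 NAND g1 = 0 NAND 1 = 1
g3 = in0 OR g1 = 0 OR 1 = 1
g4 = g2 AND in3 = 1 AND 1 = 1
g5 = in2 OR g4 OR g1 = 1 OR 1 OR 1 = 1
g7 = in3 XOR g5 = 1 XOR 1 = 0
g8 = g3 XOR g7 = 1 XOR 0 = 1
g10 = g3 NAND in1 = 1 NAND 1 = 0
g11 = g3 NOR g7 = 1 NOR 0 = 0
g12 = g10 NAND g11 = 0 NAND 0 = 1

g8 = 1; g12 = 1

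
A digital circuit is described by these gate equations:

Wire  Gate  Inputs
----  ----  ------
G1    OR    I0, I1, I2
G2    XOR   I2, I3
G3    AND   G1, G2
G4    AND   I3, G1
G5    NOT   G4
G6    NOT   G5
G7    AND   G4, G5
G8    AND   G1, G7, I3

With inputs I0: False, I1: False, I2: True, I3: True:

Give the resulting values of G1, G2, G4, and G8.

G1 = True, G2 = False, G4 = True, G8 = False

G1 = I0 OR I1 OR I2 = False OR False OR True = True
G2 = I2 XOR I3 = True XOR True = False
G4 = I3 AND G1 = True AND True = True
G5 = NOT G4 = NOT True = False
G7 = G4 AND G5 = True AND False = False
G8 = G1 AND G7 AND I3 = True AND False AND True = False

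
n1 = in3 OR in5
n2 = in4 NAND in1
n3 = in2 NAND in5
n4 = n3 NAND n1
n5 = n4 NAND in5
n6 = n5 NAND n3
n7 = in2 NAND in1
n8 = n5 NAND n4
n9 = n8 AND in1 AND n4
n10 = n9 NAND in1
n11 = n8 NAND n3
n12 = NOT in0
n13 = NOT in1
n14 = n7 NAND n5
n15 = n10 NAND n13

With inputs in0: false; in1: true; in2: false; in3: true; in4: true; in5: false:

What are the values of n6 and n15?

n1 = in3 OR in5 = true OR false = true
n3 = in2 NAND in5 = false NAND false = true
n4 = n3 NAND n1 = true NAND true = false
n5 = n4 NAND in5 = false NAND false = true
n6 = n5 NAND n3 = true NAND true = false
n8 = n5 NAND n4 = true NAND false = true
n9 = n8 AND in1 AND n4 = true AND true AND false = false
n10 = n9 NAND in1 = false NAND true = true
n13 = NOT in1 = NOT true = false
n15 = n10 NAND n13 = true NAND false = true

n6 = false, n15 = true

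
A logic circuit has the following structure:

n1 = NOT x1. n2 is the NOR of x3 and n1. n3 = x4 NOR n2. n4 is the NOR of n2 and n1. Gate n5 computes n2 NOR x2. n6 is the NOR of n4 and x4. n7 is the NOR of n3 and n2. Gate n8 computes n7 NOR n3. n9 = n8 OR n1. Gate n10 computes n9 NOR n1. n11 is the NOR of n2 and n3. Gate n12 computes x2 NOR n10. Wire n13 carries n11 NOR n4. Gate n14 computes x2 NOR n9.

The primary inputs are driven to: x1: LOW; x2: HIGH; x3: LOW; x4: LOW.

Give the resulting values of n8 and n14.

n1 = NOT x1 = NOT LOW = HIGH
n2 = x3 NOR n1 = LOW NOR HIGH = LOW
n3 = x4 NOR n2 = LOW NOR LOW = HIGH
n7 = n3 NOR n2 = HIGH NOR LOW = LOW
n8 = n7 NOR n3 = LOW NOR HIGH = LOW
n9 = n8 OR n1 = LOW OR HIGH = HIGH
n14 = x2 NOR n9 = HIGH NOR HIGH = LOW

n8 = LOW  n14 = LOW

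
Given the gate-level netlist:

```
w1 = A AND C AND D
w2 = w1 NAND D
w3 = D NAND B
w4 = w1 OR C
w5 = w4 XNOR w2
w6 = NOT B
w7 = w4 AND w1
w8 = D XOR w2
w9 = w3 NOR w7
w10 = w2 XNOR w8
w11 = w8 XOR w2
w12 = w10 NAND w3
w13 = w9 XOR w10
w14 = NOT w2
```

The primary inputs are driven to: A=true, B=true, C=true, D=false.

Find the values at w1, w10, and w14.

w1 = A AND C AND D = true AND true AND false = false
w2 = w1 NAND D = false NAND false = true
w8 = D XOR w2 = false XOR true = true
w10 = w2 XNOR w8 = true XNOR true = true
w14 = NOT w2 = NOT true = false

w1 = false; w10 = true; w14 = false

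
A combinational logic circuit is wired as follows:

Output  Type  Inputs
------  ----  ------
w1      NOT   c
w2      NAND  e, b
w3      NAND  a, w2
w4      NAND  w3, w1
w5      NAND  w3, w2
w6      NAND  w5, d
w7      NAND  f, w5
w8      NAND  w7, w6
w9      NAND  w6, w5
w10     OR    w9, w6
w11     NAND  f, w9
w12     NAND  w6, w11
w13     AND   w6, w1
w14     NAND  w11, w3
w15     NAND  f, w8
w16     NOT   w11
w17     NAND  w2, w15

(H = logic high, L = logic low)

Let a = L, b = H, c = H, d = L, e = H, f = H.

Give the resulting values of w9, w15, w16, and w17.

w9 = L; w15 = L; w16 = L; w17 = H

w2 = e NAND b = H NAND H = L
w3 = a NAND w2 = L NAND L = H
w5 = w3 NAND w2 = H NAND L = H
w6 = w5 NAND d = H NAND L = H
w7 = f NAND w5 = H NAND H = L
w8 = w7 NAND w6 = L NAND H = H
w9 = w6 NAND w5 = H NAND H = L
w11 = f NAND w9 = H NAND L = H
w15 = f NAND w8 = H NAND H = L
w16 = NOT w11 = NOT H = L
w17 = w2 NAND w15 = L NAND L = H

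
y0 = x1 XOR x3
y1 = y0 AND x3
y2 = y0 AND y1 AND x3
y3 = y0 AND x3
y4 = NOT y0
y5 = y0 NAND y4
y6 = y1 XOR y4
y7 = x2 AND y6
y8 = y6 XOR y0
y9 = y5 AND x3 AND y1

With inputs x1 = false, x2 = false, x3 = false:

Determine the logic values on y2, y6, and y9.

y2 = false  y6 = true  y9 = false

y0 = x1 XOR x3 = false XOR false = false
y1 = y0 AND x3 = false AND false = false
y2 = y0 AND y1 AND x3 = false AND false AND false = false
y4 = NOT y0 = NOT false = true
y5 = y0 NAND y4 = false NAND true = true
y6 = y1 XOR y4 = false XOR true = true
y9 = y5 AND x3 AND y1 = true AND false AND false = false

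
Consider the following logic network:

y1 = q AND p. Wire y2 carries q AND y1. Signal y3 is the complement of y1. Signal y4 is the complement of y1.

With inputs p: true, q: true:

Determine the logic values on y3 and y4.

y3 = false  y4 = false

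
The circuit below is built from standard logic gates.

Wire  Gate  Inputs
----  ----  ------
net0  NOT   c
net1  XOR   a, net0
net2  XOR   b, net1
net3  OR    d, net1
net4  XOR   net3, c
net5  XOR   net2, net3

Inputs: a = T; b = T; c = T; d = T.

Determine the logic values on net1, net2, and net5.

net0 = NOT c = NOT T = F
net1 = a XOR net0 = T XOR F = T
net2 = b XOR net1 = T XOR T = F
net3 = d OR net1 = T OR T = T
net5 = net2 XOR net3 = F XOR T = T

net1 = T, net2 = F, net5 = T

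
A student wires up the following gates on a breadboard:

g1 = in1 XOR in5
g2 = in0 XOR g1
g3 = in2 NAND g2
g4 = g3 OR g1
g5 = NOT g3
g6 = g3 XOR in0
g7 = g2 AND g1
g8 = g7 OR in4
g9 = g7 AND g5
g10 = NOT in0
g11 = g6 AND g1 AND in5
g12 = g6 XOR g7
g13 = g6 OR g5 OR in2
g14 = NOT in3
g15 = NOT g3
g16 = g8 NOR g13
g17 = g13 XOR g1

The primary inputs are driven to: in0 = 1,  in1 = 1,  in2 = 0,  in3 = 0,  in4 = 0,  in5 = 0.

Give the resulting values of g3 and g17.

g3 = 1, g17 = 1

g1 = in1 XOR in5 = 1 XOR 0 = 1
g2 = in0 XOR g1 = 1 XOR 1 = 0
g3 = in2 NAND g2 = 0 NAND 0 = 1
g5 = NOT g3 = NOT 1 = 0
g6 = g3 XOR in0 = 1 XOR 1 = 0
g13 = g6 OR g5 OR in2 = 0 OR 0 OR 0 = 0
g17 = g13 XOR g1 = 0 XOR 1 = 1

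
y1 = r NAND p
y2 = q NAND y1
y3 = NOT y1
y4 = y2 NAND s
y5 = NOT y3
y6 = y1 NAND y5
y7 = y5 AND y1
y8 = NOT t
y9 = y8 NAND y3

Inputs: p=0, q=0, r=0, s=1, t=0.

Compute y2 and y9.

y2 = 1, y9 = 1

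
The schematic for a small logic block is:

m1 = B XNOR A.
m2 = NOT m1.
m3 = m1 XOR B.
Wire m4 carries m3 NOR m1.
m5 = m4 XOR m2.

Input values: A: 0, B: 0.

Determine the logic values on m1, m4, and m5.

m1 = 1, m4 = 0, m5 = 0

m1 = B XNOR A = 0 XNOR 0 = 1
m2 = NOT m1 = NOT 1 = 0
m3 = m1 XOR B = 1 XOR 0 = 1
m4 = m3 NOR m1 = 1 NOR 1 = 0
m5 = m4 XOR m2 = 0 XOR 0 = 0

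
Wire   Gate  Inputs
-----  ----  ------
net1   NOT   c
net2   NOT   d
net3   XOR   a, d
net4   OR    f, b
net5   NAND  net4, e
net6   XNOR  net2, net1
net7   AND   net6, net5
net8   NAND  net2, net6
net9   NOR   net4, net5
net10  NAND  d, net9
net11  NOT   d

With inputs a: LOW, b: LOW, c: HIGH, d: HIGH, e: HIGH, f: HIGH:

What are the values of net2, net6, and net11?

net2 = LOW  net6 = HIGH  net11 = LOW

net1 = NOT c = NOT HIGH = LOW
net2 = NOT d = NOT HIGH = LOW
net6 = net2 XNOR net1 = LOW XNOR LOW = HIGH
net11 = NOT d = NOT HIGH = LOW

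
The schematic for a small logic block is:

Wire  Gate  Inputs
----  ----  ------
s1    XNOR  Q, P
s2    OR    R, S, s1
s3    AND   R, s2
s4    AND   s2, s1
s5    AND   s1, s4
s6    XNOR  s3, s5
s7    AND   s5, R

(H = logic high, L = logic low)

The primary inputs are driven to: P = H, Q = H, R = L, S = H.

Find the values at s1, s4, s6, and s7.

s1 = Q XNOR P = H XNOR H = H
s2 = R OR S OR s1 = L OR H OR H = H
s3 = R AND s2 = L AND H = L
s4 = s2 AND s1 = H AND H = H
s5 = s1 AND s4 = H AND H = H
s6 = s3 XNOR s5 = L XNOR H = L
s7 = s5 AND R = H AND L = L

s1 = H, s4 = H, s6 = L, s7 = L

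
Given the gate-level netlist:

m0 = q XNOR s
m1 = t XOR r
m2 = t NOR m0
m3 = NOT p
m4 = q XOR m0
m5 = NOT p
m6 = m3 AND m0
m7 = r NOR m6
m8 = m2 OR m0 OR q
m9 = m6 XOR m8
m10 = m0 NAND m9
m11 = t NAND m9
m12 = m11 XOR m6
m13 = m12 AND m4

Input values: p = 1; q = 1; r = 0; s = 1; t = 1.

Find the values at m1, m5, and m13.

m0 = q XNOR s = 1 XNOR 1 = 1
m1 = t XOR r = 1 XOR 0 = 1
m2 = t NOR m0 = 1 NOR 1 = 0
m3 = NOT p = NOT 1 = 0
m4 = q XOR m0 = 1 XOR 1 = 0
m5 = NOT p = NOT 1 = 0
m6 = m3 AND m0 = 0 AND 1 = 0
m8 = m2 OR m0 OR q = 0 OR 1 OR 1 = 1
m9 = m6 XOR m8 = 0 XOR 1 = 1
m11 = t NAND m9 = 1 NAND 1 = 0
m12 = m11 XOR m6 = 0 XOR 0 = 0
m13 = m12 AND m4 = 0 AND 0 = 0

m1 = 1, m5 = 0, m13 = 0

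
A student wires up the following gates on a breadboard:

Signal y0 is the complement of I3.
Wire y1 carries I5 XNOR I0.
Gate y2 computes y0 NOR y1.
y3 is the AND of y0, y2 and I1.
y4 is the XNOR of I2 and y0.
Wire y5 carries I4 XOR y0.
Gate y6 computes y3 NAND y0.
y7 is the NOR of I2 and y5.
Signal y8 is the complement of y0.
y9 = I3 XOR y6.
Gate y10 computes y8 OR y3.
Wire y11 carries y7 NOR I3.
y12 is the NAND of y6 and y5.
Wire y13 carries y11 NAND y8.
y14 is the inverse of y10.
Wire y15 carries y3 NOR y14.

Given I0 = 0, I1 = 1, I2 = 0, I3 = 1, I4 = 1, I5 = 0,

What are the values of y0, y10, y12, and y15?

y0 = NOT I3 = NOT 1 = 0
y1 = I5 XNOR I0 = 0 XNOR 0 = 1
y2 = y0 NOR y1 = 0 NOR 1 = 0
y3 = y0 AND y2 AND I1 = 0 AND 0 AND 1 = 0
y5 = I4 XOR y0 = 1 XOR 0 = 1
y6 = y3 NAND y0 = 0 NAND 0 = 1
y8 = NOT y0 = NOT 0 = 1
y10 = y8 OR y3 = 1 OR 0 = 1
y12 = y6 NAND y5 = 1 NAND 1 = 0
y14 = NOT y10 = NOT 1 = 0
y15 = y3 NOR y14 = 0 NOR 0 = 1

y0 = 0, y10 = 1, y12 = 0, y15 = 1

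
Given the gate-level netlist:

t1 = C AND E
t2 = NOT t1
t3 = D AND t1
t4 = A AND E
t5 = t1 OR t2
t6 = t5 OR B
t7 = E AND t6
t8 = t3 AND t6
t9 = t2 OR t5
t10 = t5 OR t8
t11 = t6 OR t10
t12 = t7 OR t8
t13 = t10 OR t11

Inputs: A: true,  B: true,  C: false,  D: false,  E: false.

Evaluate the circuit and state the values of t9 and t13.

t1 = C AND E = false AND false = false
t2 = NOT t1 = NOT false = true
t3 = D AND t1 = false AND false = false
t5 = t1 OR t2 = false OR true = true
t6 = t5 OR B = true OR true = true
t8 = t3 AND t6 = false AND true = false
t9 = t2 OR t5 = true OR true = true
t10 = t5 OR t8 = true OR false = true
t11 = t6 OR t10 = true OR true = true
t13 = t10 OR t11 = true OR true = true

t9 = true, t13 = true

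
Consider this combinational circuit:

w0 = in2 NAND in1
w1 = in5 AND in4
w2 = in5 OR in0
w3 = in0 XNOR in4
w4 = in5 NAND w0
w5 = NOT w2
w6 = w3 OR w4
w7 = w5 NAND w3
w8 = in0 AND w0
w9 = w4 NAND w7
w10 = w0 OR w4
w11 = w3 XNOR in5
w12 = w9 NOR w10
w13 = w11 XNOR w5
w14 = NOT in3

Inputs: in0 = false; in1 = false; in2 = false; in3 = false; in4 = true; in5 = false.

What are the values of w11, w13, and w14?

w11 = true  w13 = true  w14 = true

w2 = in5 OR in0 = false OR false = false
w3 = in0 XNOR in4 = false XNOR true = false
w5 = NOT w2 = NOT false = true
w11 = w3 XNOR in5 = false XNOR false = true
w13 = w11 XNOR w5 = true XNOR true = true
w14 = NOT in3 = NOT false = true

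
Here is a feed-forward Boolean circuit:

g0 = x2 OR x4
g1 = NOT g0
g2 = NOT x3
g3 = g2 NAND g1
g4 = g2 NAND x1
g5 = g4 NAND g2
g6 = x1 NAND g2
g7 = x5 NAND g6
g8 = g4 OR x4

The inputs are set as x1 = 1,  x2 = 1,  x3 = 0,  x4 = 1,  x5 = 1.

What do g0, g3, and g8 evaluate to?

g0 = 1, g3 = 1, g8 = 1

g0 = x2 OR x4 = 1 OR 1 = 1
g1 = NOT g0 = NOT 1 = 0
g2 = NOT x3 = NOT 0 = 1
g3 = g2 NAND g1 = 1 NAND 0 = 1
g4 = g2 NAND x1 = 1 NAND 1 = 0
g8 = g4 OR x4 = 0 OR 1 = 1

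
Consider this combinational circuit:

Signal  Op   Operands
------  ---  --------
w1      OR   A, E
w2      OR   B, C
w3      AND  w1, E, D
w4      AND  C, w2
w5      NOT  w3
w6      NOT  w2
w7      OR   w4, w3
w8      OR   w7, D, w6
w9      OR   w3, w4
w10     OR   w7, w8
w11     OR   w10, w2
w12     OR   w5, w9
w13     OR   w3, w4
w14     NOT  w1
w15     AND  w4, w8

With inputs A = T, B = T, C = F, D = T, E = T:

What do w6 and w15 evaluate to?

w1 = A OR E = T OR T = T
w2 = B OR C = T OR F = T
w3 = w1 AND E AND D = T AND T AND T = T
w4 = C AND w2 = F AND T = F
w6 = NOT w2 = NOT T = F
w7 = w4 OR w3 = F OR T = T
w8 = w7 OR D OR w6 = T OR T OR F = T
w15 = w4 AND w8 = F AND T = F

w6 = F, w15 = F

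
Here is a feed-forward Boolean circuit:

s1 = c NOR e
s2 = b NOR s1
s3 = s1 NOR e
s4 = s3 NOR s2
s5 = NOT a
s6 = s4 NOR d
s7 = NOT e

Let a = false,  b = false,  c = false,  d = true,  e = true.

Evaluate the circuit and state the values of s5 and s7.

s5 = true  s7 = false

s5 = NOT a = NOT false = true
s7 = NOT e = NOT true = false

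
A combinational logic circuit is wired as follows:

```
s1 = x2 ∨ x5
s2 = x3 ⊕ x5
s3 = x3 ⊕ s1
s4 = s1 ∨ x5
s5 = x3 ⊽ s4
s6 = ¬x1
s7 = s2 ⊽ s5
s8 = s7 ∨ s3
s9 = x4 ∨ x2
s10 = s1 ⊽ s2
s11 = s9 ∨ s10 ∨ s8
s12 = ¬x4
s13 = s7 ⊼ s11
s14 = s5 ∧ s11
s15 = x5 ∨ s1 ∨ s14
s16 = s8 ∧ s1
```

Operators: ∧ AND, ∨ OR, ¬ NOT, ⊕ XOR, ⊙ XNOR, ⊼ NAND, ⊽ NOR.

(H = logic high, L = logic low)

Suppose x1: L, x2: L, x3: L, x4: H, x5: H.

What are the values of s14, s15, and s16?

s1 = x2 OR x5 = L OR H = H
s2 = x3 XOR x5 = L XOR H = H
s3 = x3 XOR s1 = L XOR H = H
s4 = s1 OR x5 = H OR H = H
s5 = x3 NOR s4 = L NOR H = L
s7 = s2 NOR s5 = H NOR L = L
s8 = s7 OR s3 = L OR H = H
s9 = x4 OR x2 = H OR L = H
s10 = s1 NOR s2 = H NOR H = L
s11 = s9 OR s10 OR s8 = H OR L OR H = H
s14 = s5 AND s11 = L AND H = L
s15 = x5 OR s1 OR s14 = H OR H OR L = H
s16 = s8 AND s1 = H AND H = H

s14 = L, s15 = H, s16 = H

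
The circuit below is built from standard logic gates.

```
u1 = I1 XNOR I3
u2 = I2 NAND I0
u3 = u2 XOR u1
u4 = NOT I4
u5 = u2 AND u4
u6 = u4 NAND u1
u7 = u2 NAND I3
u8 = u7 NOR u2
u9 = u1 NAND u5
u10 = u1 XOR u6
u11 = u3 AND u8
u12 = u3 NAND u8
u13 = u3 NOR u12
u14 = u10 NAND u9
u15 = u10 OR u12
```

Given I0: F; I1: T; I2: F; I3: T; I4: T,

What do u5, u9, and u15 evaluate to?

u5 = F, u9 = T, u15 = T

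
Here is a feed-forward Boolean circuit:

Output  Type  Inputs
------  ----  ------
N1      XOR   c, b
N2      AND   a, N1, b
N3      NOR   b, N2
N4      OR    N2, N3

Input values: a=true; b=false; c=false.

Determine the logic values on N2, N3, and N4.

N1 = c XOR b = false XOR false = false
N2 = a AND N1 AND b = true AND false AND false = false
N3 = b NOR N2 = false NOR false = true
N4 = N2 OR N3 = false OR true = true

N2 = false  N3 = true  N4 = true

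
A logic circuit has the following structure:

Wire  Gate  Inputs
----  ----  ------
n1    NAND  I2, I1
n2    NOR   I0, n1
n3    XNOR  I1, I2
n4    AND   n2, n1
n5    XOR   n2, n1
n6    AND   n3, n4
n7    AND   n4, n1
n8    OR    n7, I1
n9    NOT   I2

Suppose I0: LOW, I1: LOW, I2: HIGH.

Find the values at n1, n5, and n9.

n1 = I2 NAND I1 = HIGH NAND LOW = HIGH
n2 = I0 NOR n1 = LOW NOR HIGH = LOW
n5 = n2 XOR n1 = LOW XOR HIGH = HIGH
n9 = NOT I2 = NOT HIGH = LOW

n1 = HIGH, n5 = HIGH, n9 = LOW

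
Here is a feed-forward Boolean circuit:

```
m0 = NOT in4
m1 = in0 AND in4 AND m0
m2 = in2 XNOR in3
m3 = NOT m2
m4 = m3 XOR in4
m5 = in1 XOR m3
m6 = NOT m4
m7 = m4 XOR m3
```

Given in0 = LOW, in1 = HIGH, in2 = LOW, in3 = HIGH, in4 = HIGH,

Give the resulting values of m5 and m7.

m5 = LOW  m7 = HIGH

m2 = in2 XNOR in3 = LOW XNOR HIGH = LOW
m3 = NOT m2 = NOT LOW = HIGH
m4 = m3 XOR in4 = HIGH XOR HIGH = LOW
m5 = in1 XOR m3 = HIGH XOR HIGH = LOW
m7 = m4 XOR m3 = LOW XOR HIGH = HIGH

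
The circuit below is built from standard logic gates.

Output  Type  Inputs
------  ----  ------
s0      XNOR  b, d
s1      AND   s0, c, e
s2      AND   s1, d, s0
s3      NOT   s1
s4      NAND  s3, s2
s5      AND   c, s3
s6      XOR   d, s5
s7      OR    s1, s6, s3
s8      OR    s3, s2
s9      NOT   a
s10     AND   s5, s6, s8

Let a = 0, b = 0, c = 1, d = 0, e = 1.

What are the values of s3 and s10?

s3 = 0  s10 = 0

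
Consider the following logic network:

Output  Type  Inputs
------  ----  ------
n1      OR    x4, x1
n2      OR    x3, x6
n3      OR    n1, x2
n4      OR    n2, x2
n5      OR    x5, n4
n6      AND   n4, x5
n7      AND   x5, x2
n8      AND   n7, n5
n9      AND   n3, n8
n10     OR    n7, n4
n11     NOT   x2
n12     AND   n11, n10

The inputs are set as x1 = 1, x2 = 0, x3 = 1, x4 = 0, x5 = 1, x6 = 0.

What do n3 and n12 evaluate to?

n1 = x4 OR x1 = 0 OR 1 = 1
n2 = x3 OR x6 = 1 OR 0 = 1
n3 = n1 OR x2 = 1 OR 0 = 1
n4 = n2 OR x2 = 1 OR 0 = 1
n7 = x5 AND x2 = 1 AND 0 = 0
n10 = n7 OR n4 = 0 OR 1 = 1
n11 = NOT x2 = NOT 0 = 1
n12 = n11 AND n10 = 1 AND 1 = 1

n3 = 1, n12 = 1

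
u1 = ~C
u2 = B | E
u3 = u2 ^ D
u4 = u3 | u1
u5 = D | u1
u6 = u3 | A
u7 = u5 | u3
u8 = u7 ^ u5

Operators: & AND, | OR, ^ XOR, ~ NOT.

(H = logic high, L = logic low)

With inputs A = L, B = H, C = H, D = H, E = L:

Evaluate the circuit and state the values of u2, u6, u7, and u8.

u2 = H, u6 = L, u7 = H, u8 = L

u1 = NOT C = NOT H = L
u2 = B OR E = H OR L = H
u3 = u2 XOR D = H XOR H = L
u5 = D OR u1 = H OR L = H
u6 = u3 OR A = L OR L = L
u7 = u5 OR u3 = H OR L = H
u8 = u7 XOR u5 = H XOR H = L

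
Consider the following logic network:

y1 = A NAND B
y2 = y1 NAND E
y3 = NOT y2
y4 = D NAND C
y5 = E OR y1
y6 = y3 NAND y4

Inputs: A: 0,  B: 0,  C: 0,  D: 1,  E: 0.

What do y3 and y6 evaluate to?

y3 = 0  y6 = 1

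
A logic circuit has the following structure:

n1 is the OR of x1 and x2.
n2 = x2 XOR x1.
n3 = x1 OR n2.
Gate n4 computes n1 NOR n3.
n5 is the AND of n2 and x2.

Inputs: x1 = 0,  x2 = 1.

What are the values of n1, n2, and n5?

n1 = 1, n2 = 1, n5 = 1

n1 = x1 OR x2 = 0 OR 1 = 1
n2 = x2 XOR x1 = 1 XOR 0 = 1
n5 = n2 AND x2 = 1 AND 1 = 1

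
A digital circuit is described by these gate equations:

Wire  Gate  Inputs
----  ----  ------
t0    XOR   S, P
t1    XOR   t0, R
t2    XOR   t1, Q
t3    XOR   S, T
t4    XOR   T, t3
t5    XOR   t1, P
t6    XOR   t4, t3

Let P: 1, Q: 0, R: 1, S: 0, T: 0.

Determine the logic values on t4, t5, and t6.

t4 = 0  t5 = 1  t6 = 0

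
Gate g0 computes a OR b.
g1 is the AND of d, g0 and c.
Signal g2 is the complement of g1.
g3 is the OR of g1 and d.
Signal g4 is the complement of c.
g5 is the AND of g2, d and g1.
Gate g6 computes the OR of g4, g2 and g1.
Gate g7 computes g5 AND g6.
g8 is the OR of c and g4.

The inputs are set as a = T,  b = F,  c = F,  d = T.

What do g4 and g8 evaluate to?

g4 = T; g8 = T

g4 = NOT c = NOT F = T
g8 = c OR g4 = F OR T = T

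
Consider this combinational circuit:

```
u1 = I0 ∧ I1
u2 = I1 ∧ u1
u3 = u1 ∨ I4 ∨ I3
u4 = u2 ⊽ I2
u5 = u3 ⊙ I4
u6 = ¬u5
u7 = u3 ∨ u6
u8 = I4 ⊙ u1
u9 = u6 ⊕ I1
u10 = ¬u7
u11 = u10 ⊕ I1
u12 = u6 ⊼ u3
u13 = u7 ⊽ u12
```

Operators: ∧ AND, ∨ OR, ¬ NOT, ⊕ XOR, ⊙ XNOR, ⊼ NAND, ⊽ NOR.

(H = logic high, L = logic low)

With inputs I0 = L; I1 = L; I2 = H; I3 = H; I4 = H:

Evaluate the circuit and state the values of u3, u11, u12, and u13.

u3 = H, u11 = L, u12 = H, u13 = L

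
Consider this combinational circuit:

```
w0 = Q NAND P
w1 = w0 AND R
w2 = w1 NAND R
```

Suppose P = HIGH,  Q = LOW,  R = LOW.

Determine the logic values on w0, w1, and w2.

w0 = Q NAND P = LOW NAND HIGH = HIGH
w1 = w0 AND R = HIGH AND LOW = LOW
w2 = w1 NAND R = LOW NAND LOW = HIGH

w0 = HIGH  w1 = LOW  w2 = HIGH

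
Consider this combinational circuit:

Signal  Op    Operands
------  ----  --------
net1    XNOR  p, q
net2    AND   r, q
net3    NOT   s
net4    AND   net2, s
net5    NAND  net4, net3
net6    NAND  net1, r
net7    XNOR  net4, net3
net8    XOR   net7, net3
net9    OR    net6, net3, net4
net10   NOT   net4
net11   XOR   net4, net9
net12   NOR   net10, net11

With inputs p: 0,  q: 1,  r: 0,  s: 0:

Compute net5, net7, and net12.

net1 = p XNOR q = 0 XNOR 1 = 0
net2 = r AND q = 0 AND 1 = 0
net3 = NOT s = NOT 0 = 1
net4 = net2 AND s = 0 AND 0 = 0
net5 = net4 NAND net3 = 0 NAND 1 = 1
net6 = net1 NAND r = 0 NAND 0 = 1
net7 = net4 XNOR net3 = 0 XNOR 1 = 0
net9 = net6 OR net3 OR net4 = 1 OR 1 OR 0 = 1
net10 = NOT net4 = NOT 0 = 1
net11 = net4 XOR net9 = 0 XOR 1 = 1
net12 = net10 NOR net11 = 1 NOR 1 = 0

net5 = 1, net7 = 0, net12 = 0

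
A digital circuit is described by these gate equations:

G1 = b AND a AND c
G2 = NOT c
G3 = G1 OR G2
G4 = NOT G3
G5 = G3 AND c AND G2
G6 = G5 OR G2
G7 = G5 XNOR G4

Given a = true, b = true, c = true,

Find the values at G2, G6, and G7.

G1 = b AND a AND c = true AND true AND true = true
G2 = NOT c = NOT true = false
G3 = G1 OR G2 = true OR false = true
G4 = NOT G3 = NOT true = false
G5 = G3 AND c AND G2 = true AND true AND false = false
G6 = G5 OR G2 = false OR false = false
G7 = G5 XNOR G4 = false XNOR false = true

G2 = false; G6 = false; G7 = true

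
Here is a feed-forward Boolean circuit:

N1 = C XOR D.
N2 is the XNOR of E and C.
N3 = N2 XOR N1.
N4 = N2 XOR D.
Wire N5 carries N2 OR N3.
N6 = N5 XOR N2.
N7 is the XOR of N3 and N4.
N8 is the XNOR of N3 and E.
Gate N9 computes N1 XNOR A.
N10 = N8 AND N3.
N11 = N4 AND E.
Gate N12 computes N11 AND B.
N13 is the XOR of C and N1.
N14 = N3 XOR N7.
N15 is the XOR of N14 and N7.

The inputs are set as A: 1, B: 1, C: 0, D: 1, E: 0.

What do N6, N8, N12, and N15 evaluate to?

N6 = 0, N8 = 1, N12 = 0, N15 = 0

N1 = C XOR D = 0 XOR 1 = 1
N2 = E XNOR C = 0 XNOR 0 = 1
N3 = N2 XOR N1 = 1 XOR 1 = 0
N4 = N2 XOR D = 1 XOR 1 = 0
N5 = N2 OR N3 = 1 OR 0 = 1
N6 = N5 XOR N2 = 1 XOR 1 = 0
N7 = N3 XOR N4 = 0 XOR 0 = 0
N8 = N3 XNOR E = 0 XNOR 0 = 1
N11 = N4 AND E = 0 AND 0 = 0
N12 = N11 AND B = 0 AND 1 = 0
N14 = N3 XOR N7 = 0 XOR 0 = 0
N15 = N14 XOR N7 = 0 XOR 0 = 0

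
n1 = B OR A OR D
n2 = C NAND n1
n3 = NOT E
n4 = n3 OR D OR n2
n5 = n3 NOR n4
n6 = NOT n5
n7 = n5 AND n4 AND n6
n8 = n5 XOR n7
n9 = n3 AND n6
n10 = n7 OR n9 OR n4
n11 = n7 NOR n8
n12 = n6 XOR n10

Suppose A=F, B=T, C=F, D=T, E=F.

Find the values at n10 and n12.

n10 = T  n12 = F

n1 = B OR A OR D = T OR F OR T = T
n2 = C NAND n1 = F NAND T = T
n3 = NOT E = NOT F = T
n4 = n3 OR D OR n2 = T OR T OR T = T
n5 = n3 NOR n4 = T NOR T = F
n6 = NOT n5 = NOT F = T
n7 = n5 AND n4 AND n6 = F AND T AND T = F
n9 = n3 AND n6 = T AND T = T
n10 = n7 OR n9 OR n4 = F OR T OR T = T
n12 = n6 XOR n10 = T XOR T = F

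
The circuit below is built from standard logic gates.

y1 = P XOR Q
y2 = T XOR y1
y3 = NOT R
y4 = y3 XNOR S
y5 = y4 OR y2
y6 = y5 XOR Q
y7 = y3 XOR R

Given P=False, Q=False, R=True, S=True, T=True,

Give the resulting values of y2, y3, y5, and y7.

y2 = True, y3 = False, y5 = True, y7 = True

y1 = P XOR Q = False XOR False = False
y2 = T XOR y1 = True XOR False = True
y3 = NOT R = NOT True = False
y4 = y3 XNOR S = False XNOR True = False
y5 = y4 OR y2 = False OR True = True
y7 = y3 XOR R = False XOR True = True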